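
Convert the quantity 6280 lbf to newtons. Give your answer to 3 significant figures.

1 pound-force = 4.44822 newtons.
6280 × 4.44822 ≈ 27900 N.

27900 N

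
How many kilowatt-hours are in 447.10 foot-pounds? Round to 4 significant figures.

0.0001684 kWh

1 ft·lbf = 3.76616e-7 kilowatt-hours.
Then 447.10 × 3.76616e-7 ≈ 0.0001684 kWh.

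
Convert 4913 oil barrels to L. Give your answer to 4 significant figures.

1 bbl = 158.987 liters.
4913 × 158.987 ≈ 781100 L.

781100 liters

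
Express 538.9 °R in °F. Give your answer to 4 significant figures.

79.23 degrees Fahrenheit

°R = °F + 459.67.
Applying the formula gives 79.23 °F.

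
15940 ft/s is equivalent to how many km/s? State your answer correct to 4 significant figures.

4.859 km/s

1 foot per second = 0.000304800 km/s.
So 15940 × 0.000304800 ≈ 4.859 km/s.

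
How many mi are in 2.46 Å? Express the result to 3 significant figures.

1.53 × 10^-13 miles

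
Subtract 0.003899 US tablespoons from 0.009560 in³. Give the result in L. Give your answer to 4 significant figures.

9.901 × 10^-5 L

0.009560 in³ = 0.000156660 L and 0.003899 US tbsp = 5.76536 × 10^-5 L.
0.000156660 − 5.76536 × 10^-5 ≈ 9.901 × 10^-5 L.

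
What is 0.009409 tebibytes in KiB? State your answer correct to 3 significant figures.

1.01 × 10^7 kibibytes

1 tebibyte = 1.07374 × 10^9 kibibytes.
Thus 0.009409 × 1.07374 × 10^9 ≈ 1.01 × 10^7 KiB.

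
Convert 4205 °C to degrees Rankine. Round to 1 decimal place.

8060.7 degrees Rankine

°R = (°C + 273.15) × 9/5.
Applying the formula gives 8060.7 °R.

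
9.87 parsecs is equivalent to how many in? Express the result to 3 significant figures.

1 parsec = 1.21483 × 10^18 in.
So 9.87 × 1.21483 × 10^18 ≈ 1.20 × 10^19 in.

1.20 × 10^19 in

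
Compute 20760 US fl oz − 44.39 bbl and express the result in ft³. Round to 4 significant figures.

20760 US fl oz = 21.68132 ft³ and 44.39 bbl = 249.2314 ft³.
21.68132 − 249.2314 ≈ -227.6 ft³.

-227.6 cubic feet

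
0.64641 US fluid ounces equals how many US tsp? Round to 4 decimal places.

3.8785 US tsp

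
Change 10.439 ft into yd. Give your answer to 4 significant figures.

1 foot = 0.333333 yards.
10.439 × 0.333333 ≈ 3.480 yd.

3.480 yd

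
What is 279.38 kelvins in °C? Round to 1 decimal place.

6.2 °C

K = °C + 273.15.
Applying the formula gives 6.2 °C.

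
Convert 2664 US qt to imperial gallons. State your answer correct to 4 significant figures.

554.6 imp gal

1 US qt = 0.208169 imperial gallons.
Thus 2664 × 0.208169 ≈ 554.6 imp gal.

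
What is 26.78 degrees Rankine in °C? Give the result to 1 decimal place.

-258.3 degrees Celsius

°R = (°C + 273.15) × 9/5.
Applying the formula gives -258.3 °C.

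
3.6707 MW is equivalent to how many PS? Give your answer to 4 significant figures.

4991 metric horsepower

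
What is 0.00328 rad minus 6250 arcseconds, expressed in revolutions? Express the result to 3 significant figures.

-0.00430 rev

0.00328 rad = 0.000522028 rev and 6250 arcsec = 0.00482253 rev.
0.000522028 − 0.00482253 ≈ -0.00430 rev.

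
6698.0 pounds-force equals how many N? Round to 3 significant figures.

29800 N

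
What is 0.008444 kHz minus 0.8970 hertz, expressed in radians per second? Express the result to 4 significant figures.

47.42 rad/s

0.008444 kHz = 53.0552 rad/s and 0.8970 Hz = 5.63602 rad/s.
53.0552 − 5.63602 ≈ 47.42 rad/s.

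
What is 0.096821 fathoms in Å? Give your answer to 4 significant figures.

1.771e+9 Å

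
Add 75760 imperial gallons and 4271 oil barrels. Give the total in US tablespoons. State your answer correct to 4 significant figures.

6.921e+7 US tablespoons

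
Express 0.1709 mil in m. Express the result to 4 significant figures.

4.341e-6 m

1 mil = 2.54000e-5 meters.
0.1709 × 2.54000e-5 ≈ 4.341e-6 m.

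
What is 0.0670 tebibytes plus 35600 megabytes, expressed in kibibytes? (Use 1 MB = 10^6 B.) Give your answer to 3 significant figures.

1.07 × 10^8 kibibytes

0.0670 TiB = 7.19407 × 10^7 KiB and 35600 MB = 3.47656 × 10^7 KiB.
7.19407 × 10^7 + 3.47656 × 10^7 ≈ 1.07 × 10^8 KiB.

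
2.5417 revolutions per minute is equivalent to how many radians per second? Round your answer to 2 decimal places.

0.27 radians per second

1 revolution per minute = 0.104720 radians per second.
Then 2.5417 × 0.104720 ≈ 0.27 rad/s.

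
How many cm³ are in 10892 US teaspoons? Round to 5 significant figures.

53686 cm³

1 US teaspoon = 4.92892 cm³.
So 10892 × 4.92892 ≈ 53686 cm³.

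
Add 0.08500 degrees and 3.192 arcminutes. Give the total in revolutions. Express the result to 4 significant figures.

0.08500 ° = 0.000236111 rev and 3.192 arcmin = 0.000147778 rev.
0.000236111 + 0.000147778 ≈ 0.0003839 rev.

0.0003839 revolutions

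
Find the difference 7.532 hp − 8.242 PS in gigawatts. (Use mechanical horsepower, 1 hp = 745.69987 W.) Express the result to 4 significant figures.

7.532 hp = 5.61661 × 10^-6 GW and 8.242 PS = 6.06198 × 10^-6 GW.
5.61661 × 10^-6 − 6.06198 × 10^-6 ≈ -4.454 × 10^-7 GW.

-4.454 × 10^-7 GW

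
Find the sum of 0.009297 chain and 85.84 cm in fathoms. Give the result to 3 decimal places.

0.572 fathom

0.009297 chain = 0.102267 fathom and 85.84 cm = 0.469379 fathom.
0.102267 + 0.469379 ≈ 0.572 fathom.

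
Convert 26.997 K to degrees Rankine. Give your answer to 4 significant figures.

°R = K × 9/5.
Applying the formula gives 48.59 °R.

48.59 °R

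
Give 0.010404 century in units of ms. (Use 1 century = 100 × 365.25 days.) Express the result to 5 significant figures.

3.2833e+10 milliseconds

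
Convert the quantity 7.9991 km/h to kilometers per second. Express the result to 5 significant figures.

0.0022220 kilometers per second

1 kilometer per hour = 0.000277778 kilometers per second.
So 7.9991 × 0.000277778 ≈ 0.0022220 km/s.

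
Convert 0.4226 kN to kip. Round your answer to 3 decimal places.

0.095 kip

1 kN = 0.224809 kip.
Thus 0.4226 × 0.224809 ≈ 0.095 kip.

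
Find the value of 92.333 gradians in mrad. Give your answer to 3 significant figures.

1 grad = 15.7080 mrad.
Then 92.333 × 15.7080 ≈ 1450 mrad.

1450 mrad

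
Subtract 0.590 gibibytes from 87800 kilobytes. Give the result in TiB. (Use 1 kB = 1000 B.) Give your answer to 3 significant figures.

87800 kB = 7.98536 × 10^-5 TiB and 0.590 GiB = 0.000576172 TiB.
7.98536 × 10^-5 − 0.000576172 ≈ -0.000496 TiB.

-0.000496 tebibytes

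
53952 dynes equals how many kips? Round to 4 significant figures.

0.0001213 kip

1 dyn = 2.24809 × 10^-9 kips.
Then 53952 × 2.24809 × 10^-9 ≈ 0.0001213 kip.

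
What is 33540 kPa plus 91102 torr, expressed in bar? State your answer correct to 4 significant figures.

33540 kPa = 335.400 bar and 91102 torr = 121.459 bar.
335.400 + 121.459 ≈ 456.9 bar.

456.9 bar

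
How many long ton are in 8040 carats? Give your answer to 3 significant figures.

0.00158 long ton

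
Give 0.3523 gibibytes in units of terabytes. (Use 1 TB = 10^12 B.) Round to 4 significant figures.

1 GiB = 0.00107374 TB.
So 0.3523 × 0.00107374 ≈ 0.0003783 TB.

0.0003783 TB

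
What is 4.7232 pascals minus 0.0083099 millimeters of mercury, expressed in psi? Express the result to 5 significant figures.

4.7232 Pa = 0.0006850422 psi and 0.0083099 mmHg = 0.0001606867 psi.
0.0006850422 − 0.0001606867 ≈ 0.00052436 psi.

0.00052436 psi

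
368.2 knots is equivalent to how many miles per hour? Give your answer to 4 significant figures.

1 kn = 1.15078 mph.
Thus 368.2 × 1.15078 ≈ 423.7 mph.

423.7 mph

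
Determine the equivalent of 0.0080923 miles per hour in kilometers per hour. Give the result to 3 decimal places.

1 mile per hour = 1.60934 kilometers per hour.
So 0.0080923 × 1.60934 ≈ 0.013 km/h.

0.013 km/h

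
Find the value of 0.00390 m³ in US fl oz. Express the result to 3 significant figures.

1 cubic meter = 33814.0 US fl oz.
0.00390 × 33814.0 ≈ 132 US fl oz.

132 US fl oz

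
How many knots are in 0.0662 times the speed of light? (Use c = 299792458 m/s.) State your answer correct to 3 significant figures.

1 speed of light = 5.82750e+8 knots.
0.0662 × 5.82750e+8 ≈ 3.86e+7 kn.

3.86e+7 knots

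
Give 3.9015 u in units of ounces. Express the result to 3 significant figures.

2.29e-25 oz

1 atomic mass unit = 5.85738e-26 oz.
3.9015 × 5.85738e-26 ≈ 2.29e-25 oz.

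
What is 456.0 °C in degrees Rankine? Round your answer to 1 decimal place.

1312.5 degrees Rankine

°R = (°C + 273.15) × 9/5.
Applying the formula gives 1312.5 °R.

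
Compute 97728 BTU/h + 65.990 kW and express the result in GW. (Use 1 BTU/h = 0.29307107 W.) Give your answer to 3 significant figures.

9.46e-5 GW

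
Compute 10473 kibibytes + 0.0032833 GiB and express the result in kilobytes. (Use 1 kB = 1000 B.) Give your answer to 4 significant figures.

14250 kB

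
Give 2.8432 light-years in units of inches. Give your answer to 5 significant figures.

1.0590e+18 inches

1 ly = 3.72470e+17 in.
2.8432 × 3.72470e+17 ≈ 1.0590e+18 in.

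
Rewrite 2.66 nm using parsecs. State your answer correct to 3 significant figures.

1 nm = 3.24078 × 10^-26 parsecs.
2.66 × 3.24078 × 10^-26 ≈ 8.62 × 10^-26 pc.

8.62 × 10^-26 pc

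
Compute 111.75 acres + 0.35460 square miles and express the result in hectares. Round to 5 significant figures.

111.75 acre = 45.2236 ha and 0.35460 mi² = 91.8410 ha.
45.2236 + 91.8410 ≈ 137.06 ha.

137.06 hectares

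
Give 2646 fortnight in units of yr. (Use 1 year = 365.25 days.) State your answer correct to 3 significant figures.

1 fortnight = 0.0383299 yr.
Then 2646 × 0.0383299 ≈ 101 yr.

101 years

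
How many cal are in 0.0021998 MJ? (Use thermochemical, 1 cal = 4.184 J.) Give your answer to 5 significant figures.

525.76 calories

1 MJ = 239005.7 cal.
Thus 0.0021998 × 239005.7 ≈ 525.76 cal.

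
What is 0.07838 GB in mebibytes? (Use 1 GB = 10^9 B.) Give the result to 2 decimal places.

1 gigabyte = 953.674 mebibytes.
So 0.07838 × 953.674 ≈ 74.75 MiB.

74.75 mebibytes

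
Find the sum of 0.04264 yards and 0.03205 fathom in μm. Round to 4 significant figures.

97600 μm

0.04264 yd = 38990.0 μm and 0.03205 fathom = 58613.0 μm.
38990.0 + 58613.0 ≈ 97600 μm.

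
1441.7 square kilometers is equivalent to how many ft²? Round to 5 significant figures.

1 km² = 1.07639e+7 square feet.
So 1441.7 × 1.07639e+7 ≈ 1.5518e+10 ft².

1.5518e+10 ft²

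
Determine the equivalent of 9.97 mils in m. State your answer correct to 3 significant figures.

0.000253 m

1 mil = 2.54000e-5 meters.
So 9.97 × 2.54000e-5 ≈ 0.000253 m.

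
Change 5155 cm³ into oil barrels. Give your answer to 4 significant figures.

1 cm³ = 6.28981 × 10^-6 oil barrels.
So 5155 × 6.28981 × 10^-6 ≈ 0.03242 bbl.

0.03242 bbl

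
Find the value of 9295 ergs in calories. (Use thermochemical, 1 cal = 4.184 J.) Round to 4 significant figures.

0.0002222 calories

1 erg = 2.39006e-8 cal.
Thus 9295 × 2.39006e-8 ≈ 0.0002222 cal.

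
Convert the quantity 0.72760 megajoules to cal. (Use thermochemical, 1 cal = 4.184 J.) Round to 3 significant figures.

1 MJ = 239006 cal.
So 0.72760 × 239006 ≈ 174000 cal.

174000 calories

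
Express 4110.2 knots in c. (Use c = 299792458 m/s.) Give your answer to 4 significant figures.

7.053 × 10^-6 c

1 kn = 1.71600 × 10^-9 c.
So 4110.2 × 1.71600 × 10^-9 ≈ 7.053 × 10^-6 c.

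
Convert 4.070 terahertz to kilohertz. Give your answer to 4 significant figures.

1 terahertz = 1.00000e+9 kilohertz.
So 4.070 × 1.00000e+9 ≈ 4.070e+9 kHz.

4.070e+9 kHz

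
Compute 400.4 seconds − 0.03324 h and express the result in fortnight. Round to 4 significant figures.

400.4 s = 0.000331019 fortnight and 0.03324 h = 9.89286e-5 fortnight.
0.000331019 − 9.89286e-5 ≈ 0.0002321 fortnight.

0.0002321 fortnight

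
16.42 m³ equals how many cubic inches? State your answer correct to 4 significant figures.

1 cubic meter = 61023.7 cubic inches.
16.42 × 61023.7 ≈ 1.002 × 10^6 in³.

1.002 × 10^6 in³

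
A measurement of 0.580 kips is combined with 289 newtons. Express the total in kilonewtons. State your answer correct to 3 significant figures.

2.87 kN

0.580 kip = 2.57997 kN and 289 N = 0.289000 kN.
2.57997 + 0.289000 ≈ 2.87 kN.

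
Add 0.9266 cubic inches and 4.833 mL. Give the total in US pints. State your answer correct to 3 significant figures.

0.0423 US pt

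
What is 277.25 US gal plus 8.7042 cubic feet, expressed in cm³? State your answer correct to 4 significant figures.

277.25 US gal = 1.04951e+6 cm³ and 8.7042 ft³ = 246475 cm³.
1.04951e+6 + 246475 ≈ 1.296e+6 cm³.

1.296e+6 cm³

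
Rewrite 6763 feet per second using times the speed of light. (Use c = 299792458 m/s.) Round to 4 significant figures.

1 foot per second = 1.01670e-9 c.
So 6763 × 1.01670e-9 ≈ 6.876e-6 c.

6.876e-6 c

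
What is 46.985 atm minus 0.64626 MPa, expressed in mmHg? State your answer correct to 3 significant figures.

30900 mmHg

46.985 atm = 35708.6 mmHg and 0.64626 MPa = 4847.35 mmHg.
35708.6 − 4847.35 ≈ 30900 mmHg.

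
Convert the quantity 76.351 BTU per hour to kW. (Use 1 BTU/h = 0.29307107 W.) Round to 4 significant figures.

1 BTU/h = 0.000293071 kilowatts.
Thus 76.351 × 0.000293071 ≈ 0.02238 kW.

0.02238 kW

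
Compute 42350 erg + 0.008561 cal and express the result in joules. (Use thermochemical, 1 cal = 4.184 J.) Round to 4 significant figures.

42350 erg = 0.00423500 J and 0.008561 cal = 0.0358192 J.
0.00423500 + 0.0358192 ≈ 0.04005 J.

0.04005 J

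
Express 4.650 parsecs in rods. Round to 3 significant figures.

2.85e+16 rods

1 parsec = 6.13552e+15 rods.
So 4.650 × 6.13552e+15 ≈ 2.85e+16 rod.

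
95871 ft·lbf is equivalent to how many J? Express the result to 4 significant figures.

1 foot-pound = 1.35582 J.
So 95871 × 1.35582 ≈ 130000 J.

130000 J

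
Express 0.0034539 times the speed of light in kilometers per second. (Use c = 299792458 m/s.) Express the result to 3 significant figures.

1 c = 299792 kilometers per second.
Then 0.0034539 × 299792 ≈ 1040 km/s.

1040 km/s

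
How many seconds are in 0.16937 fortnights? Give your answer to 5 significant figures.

204870 s

1 fortnight = 1.20960e+6 seconds.
Thus 0.16937 × 1.20960e+6 ≈ 204870 s.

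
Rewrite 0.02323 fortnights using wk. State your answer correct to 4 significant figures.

0.04646 wk

1 fortnight = 2.00000 wk.
Thus 0.02323 × 2.00000 ≈ 0.04646 wk.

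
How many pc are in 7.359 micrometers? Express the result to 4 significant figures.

2.385e-22 parsecs

1 μm = 3.24078e-23 parsecs.
7.359 × 3.24078e-23 ≈ 2.385e-22 pc.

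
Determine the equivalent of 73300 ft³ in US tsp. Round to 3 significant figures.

4.21e+8 US tsp

1 ft³ = 5745.04 US teaspoons.
So 73300 × 5745.04 ≈ 4.21e+8 US tsp.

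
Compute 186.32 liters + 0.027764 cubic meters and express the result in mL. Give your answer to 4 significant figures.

186.32 L = 186320 mL and 0.027764 m³ = 27764.0 mL.
186320 + 27764.0 ≈ 214100 mL.

214100 mL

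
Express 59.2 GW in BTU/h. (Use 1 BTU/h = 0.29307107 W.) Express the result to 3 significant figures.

2.02 × 10^11 BTU per hour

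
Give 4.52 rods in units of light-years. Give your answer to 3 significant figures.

1 rod = 5.31587 × 10^-16 ly.
Thus 4.52 × 5.31587 × 10^-16 ≈ 2.40 × 10^-15 ly.

2.40 × 10^-15 ly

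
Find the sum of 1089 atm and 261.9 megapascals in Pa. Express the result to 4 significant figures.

3.722e+8 pascals

1089 atm = 1.10343e+8 Pa and 261.9 MPa = 2.61900e+8 Pa.
1.10343e+8 + 2.61900e+8 ≈ 3.722e+8 Pa.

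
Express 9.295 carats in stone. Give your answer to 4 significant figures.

0.0002927 st

1 carat = 3.14946 × 10^-5 st.
Thus 9.295 × 3.14946 × 10^-5 ≈ 0.0002927 st.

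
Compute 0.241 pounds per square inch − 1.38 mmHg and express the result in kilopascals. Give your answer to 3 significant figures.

0.241 psi = 1.66164 kPa and 1.38 mmHg = 0.183985 kPa.
1.66164 − 0.183985 ≈ 1.48 kPa.

1.48 kPa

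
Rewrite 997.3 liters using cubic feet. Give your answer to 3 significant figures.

1 liter = 0.0353147 ft³.
997.3 × 0.0353147 ≈ 35.2 ft³.

35.2 cubic feet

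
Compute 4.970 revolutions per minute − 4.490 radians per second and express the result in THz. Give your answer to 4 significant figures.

-6.318 × 10^-13 terahertz

4.970 rpm = 8.28333 × 10^-14 THz and 4.490 rad/s = 7.14606 × 10^-13 THz.
8.28333 × 10^-14 − 7.14606 × 10^-13 ≈ -6.318 × 10^-13 THz.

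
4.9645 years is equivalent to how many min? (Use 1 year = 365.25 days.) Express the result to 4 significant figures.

1 yr = 525960 minutes.
4.9645 × 525960 ≈ 2.611 × 10^6 min.

2.611 × 10^6 min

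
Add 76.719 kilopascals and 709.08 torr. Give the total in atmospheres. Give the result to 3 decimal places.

1.690 atmospheres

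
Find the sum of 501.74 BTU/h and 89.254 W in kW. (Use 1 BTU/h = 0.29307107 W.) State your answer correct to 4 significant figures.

0.2363 kW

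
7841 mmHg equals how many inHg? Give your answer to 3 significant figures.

1 millimeter of mercury = 0.0393701 inHg.
So 7841 × 0.0393701 ≈ 309 inHg.

309 inches of mercury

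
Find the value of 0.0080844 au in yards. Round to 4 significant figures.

1.323 × 10^9 yards

1 astronomical unit = 1.63602 × 10^11 yards.
Thus 0.0080844 × 1.63602 × 10^11 ≈ 1.323 × 10^9 yd.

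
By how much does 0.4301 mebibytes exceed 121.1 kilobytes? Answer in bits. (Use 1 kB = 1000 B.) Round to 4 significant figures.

0.4301 MiB = 3.60794e+6 bit and 121.1 kB = 968800 bit.
3.60794e+6 − 968800 ≈ 2.639e+6 bit.

2.639e+6 bit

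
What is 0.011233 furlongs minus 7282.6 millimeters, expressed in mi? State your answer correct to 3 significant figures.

-0.00312 miles

0.011233 furlong = 0.001404125 mi and 7282.6 mm = 0.004525198 mi.
0.001404125 − 0.004525198 ≈ -0.00312 mi.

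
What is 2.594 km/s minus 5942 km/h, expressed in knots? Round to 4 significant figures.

1834 knots

2.594 km/s = 5042.33 kn and 5942 km/h = 3208.42 kn.
5042.33 − 3208.42 ≈ 1834 kn.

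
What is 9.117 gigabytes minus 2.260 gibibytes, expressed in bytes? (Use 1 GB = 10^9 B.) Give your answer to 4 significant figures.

9.117 GB = 9.11700e+9 B and 2.260 GiB = 2.42666e+9 B.
9.11700e+9 − 2.42666e+9 ≈ 6.690e+9 B.

6.690e+9 bytes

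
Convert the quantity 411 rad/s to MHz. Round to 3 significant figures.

6.54 × 10^-5 MHz

1 rad/s = 1.59155 × 10^-7 megahertz.
Thus 411 × 1.59155 × 10^-7 ≈ 6.54 × 10^-5 MHz.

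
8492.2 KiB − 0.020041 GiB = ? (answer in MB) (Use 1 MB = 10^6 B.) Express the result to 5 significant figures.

-12.823 MB

8492.2 KiB = 8.69601 MB and 0.020041 GiB = 21.5189 MB.
8.69601 − 21.5189 ≈ -12.823 MB.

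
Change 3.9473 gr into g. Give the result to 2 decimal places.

1 grain = 0.0647989 g.
Thus 3.9473 × 0.0647989 ≈ 0.26 g.

0.26 grams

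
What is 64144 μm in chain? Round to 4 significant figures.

0.003189 chain

1 μm = 4.97097 × 10^-8 chain.
Then 64144 × 4.97097 × 10^-8 ≈ 0.003189 chain.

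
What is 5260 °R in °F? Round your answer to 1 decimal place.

°R = °F + 459.67.
Applying the formula gives 4800.3 °F.

4800.3 °F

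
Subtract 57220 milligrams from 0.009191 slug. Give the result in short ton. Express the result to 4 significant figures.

8.478 × 10^-5 short ton

0.009191 slug = 0.000147856 short ton and 57220 mg = 6.30743 × 10^-5 short ton.
0.000147856 − 6.30743 × 10^-5 ≈ 8.478 × 10^-5 short ton.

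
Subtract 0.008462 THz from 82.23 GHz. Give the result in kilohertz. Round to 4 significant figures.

82.23 GHz = 8.22300 × 10^7 kHz and 0.008462 THz = 8.46200 × 10^6 kHz.
8.22300 × 10^7 − 8.46200 × 10^6 ≈ 7.377 × 10^7 kHz.

7.377 × 10^7 kilohertz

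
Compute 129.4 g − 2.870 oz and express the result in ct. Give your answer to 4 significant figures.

240.2 ct

129.4 g = 647.000 ct and 2.870 oz = 406.816 ct.
647.000 − 406.816 ≈ 240.2 ct.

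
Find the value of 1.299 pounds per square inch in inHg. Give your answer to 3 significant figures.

2.64 inches of mercury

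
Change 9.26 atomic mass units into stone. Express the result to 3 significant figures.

2.42 × 10^-27 st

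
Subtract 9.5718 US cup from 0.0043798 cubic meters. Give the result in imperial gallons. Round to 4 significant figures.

0.0043798 m³ = 0.963421 imp gal and 9.5718 US cup = 0.498137 imp gal.
0.963421 − 0.498137 ≈ 0.4653 imp gal.

0.4653 imp gal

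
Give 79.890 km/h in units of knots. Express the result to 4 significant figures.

43.14 knots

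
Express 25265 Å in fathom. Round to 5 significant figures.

1 angstrom = 5.46807 × 10^-11 fathom.
So 25265 × 5.46807 × 10^-11 ≈ 1.3815 × 10^-6 fathom.

1.3815 × 10^-6 fathom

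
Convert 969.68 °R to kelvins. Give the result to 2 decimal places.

°R = K × 9/5.
Applying the formula gives 538.71 K.

538.71 kelvins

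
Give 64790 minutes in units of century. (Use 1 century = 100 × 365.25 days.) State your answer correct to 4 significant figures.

0.001232 century

1 min = 1.90129e-8 centuries.
Then 64790 × 1.90129e-8 ≈ 0.001232 century.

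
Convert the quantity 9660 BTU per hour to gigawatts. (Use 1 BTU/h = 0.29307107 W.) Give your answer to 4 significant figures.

1 BTU/h = 2.93071 × 10^-10 GW.
Then 9660 × 2.93071 × 10^-10 ≈ 2.831 × 10^-6 GW.

2.831 × 10^-6 GW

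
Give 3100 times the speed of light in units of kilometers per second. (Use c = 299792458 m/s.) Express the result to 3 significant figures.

9.29e+8 kilometers per second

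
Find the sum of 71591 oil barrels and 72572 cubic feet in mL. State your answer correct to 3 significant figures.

1.34e+10 mL

71591 bbl = 1.13821e+10 mL and 72572 ft³ = 2.05501e+9 mL.
1.13821e+10 + 2.05501e+9 ≈ 1.34e+10 mL.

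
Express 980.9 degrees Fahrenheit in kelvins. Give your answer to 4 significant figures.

800.3 kelvins

K = (°F + 459.67) × 5/9.
Applying the formula gives 800.3 K.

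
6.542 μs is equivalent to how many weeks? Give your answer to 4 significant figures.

1.082e-11 wk

1 microsecond = 1.65344e-12 weeks.
6.542 × 1.65344e-12 ≈ 1.082e-11 wk.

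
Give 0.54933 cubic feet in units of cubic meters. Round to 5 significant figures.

0.015555 cubic meters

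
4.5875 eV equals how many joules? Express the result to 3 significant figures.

1 electronvolt = 1.60218e-19 J.
So 4.5875 × 1.60218e-19 ≈ 7.35e-19 J.

7.35e-19 J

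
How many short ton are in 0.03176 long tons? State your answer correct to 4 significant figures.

0.03557 short ton

1 long ton = 1.12000 short tons.
Thus 0.03176 × 1.12000 ≈ 0.03557 short ton.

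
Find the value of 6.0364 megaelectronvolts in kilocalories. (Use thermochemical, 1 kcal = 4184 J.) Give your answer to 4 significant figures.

2.312 × 10^-16 kilocalories

1 MeV = 3.82929 × 10^-17 kcal.
So 6.0364 × 3.82929 × 10^-17 ≈ 2.312 × 10^-16 kcal.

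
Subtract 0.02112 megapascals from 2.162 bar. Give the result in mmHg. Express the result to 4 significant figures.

1463 mmHg

2.162 bar = 1621.63 mmHg and 0.02112 MPa = 158.413 mmHg.
1621.63 − 158.413 ≈ 1463 mmHg.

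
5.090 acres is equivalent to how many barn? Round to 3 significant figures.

2.06e+32 barns

1 acre = 4.04686e+31 barn.
Then 5.090 × 4.04686e+31 ≈ 2.06e+32 barn.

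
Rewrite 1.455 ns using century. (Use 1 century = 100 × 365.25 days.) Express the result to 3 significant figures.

1 ns = 3.16881 × 10^-19 centuries.
So 1.455 × 3.16881 × 10^-19 ≈ 4.61 × 10^-19 century.

4.61 × 10^-19 century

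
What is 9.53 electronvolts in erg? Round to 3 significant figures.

1.53 × 10^-11 erg

1 electronvolt = 1.60218 × 10^-12 ergs.
9.53 × 1.60218 × 10^-12 ≈ 1.53 × 10^-11 erg.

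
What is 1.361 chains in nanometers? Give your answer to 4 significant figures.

2.738 × 10^10 nm

1 chain = 2.01168 × 10^10 nm.
Thus 1.361 × 2.01168 × 10^10 ≈ 2.738 × 10^10 nm.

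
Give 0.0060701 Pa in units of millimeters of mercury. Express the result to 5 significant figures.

1 Pa = 0.007500616 millimeters of mercury.
Then 0.0060701 × 0.007500616 ≈ 4.5529 × 10^-5 mmHg.

4.5529 × 10^-5 millimeters of mercury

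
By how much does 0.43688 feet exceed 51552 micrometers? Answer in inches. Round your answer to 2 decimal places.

3.21 in

0.43688 ft = 5.24256 in and 51552 μm = 2.02961 in.
5.24256 − 2.02961 ≈ 3.21 in.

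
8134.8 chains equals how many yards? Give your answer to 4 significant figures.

1 chain = 22.0000 yd.
Then 8134.8 × 22.0000 ≈ 179000 yd.

179000 yd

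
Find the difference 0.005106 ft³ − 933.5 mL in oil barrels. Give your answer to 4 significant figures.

-0.004962 bbl

0.005106 ft³ = 0.000909417 bbl and 933.5 mL = 0.00587154 bbl.
0.000909417 − 0.00587154 ≈ -0.004962 bbl.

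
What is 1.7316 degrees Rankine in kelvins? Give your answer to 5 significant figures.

0.96200 K

°R = K × 9/5.
Applying the formula gives 0.96200 K.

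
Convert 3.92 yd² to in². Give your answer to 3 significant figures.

1 square yard = 1296.00 in².
3.92 × 1296.00 ≈ 5080 in².

5080 in²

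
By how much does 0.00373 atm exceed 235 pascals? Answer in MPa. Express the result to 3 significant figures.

0.000143 MPa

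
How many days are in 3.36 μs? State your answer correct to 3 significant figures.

1 μs = 1.15741e-11 days.
Thus 3.36 × 1.15741e-11 ≈ 3.89e-11 d.

3.89e-11 d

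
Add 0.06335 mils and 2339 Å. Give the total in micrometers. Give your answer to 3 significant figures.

0.06335 mil = 1.60909 μm and 2339 Å = 0.233900 μm.
1.60909 + 0.233900 ≈ 1.84 μm.

1.84 μm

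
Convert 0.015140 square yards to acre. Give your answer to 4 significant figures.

1 square yard = 0.000206612 acre.
So 0.015140 × 0.000206612 ≈ 3.128 × 10^-6 acre.

3.128 × 10^-6 acre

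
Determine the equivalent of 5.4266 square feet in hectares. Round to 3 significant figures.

5.04 × 10^-5 ha

1 square foot = 9.29030 × 10^-6 ha.
Then 5.4266 × 9.29030 × 10^-6 ≈ 5.04 × 10^-5 ha.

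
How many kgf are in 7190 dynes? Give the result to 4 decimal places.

0.0073 kgf

1 dyne = 1.01972e-6 kgf.
So 7190 × 1.01972e-6 ≈ 0.0073 kgf.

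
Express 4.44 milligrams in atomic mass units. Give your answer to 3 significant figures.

2.67e+21 u

1 mg = 6.02214e+20 atomic mass units.
Then 4.44 × 6.02214e+20 ≈ 2.67e+21 u.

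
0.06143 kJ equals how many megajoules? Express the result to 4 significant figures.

1 kJ = 0.00100000 megajoules.
0.06143 × 0.00100000 ≈ 6.143e-5 MJ.

6.143e-5 megajoules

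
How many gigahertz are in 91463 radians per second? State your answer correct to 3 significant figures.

1 rad/s = 1.59155 × 10^-10 GHz.
91463 × 1.59155 × 10^-10 ≈ 1.46 × 10^-5 GHz.

1.46 × 10^-5 GHz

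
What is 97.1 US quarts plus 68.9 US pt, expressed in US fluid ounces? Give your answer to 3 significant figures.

4210 US fl oz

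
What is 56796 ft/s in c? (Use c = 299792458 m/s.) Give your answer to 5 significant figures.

5.7745e-5 c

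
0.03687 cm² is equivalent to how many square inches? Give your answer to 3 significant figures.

1 square centimeter = 0.155000 square inches.
0.03687 × 0.155000 ≈ 0.00571 in².

0.00571 in²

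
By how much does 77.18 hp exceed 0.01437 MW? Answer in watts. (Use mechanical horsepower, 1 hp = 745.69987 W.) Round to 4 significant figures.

43180 W

77.18 hp = 57553.1 W and 0.01437 MW = 14370.0 W.
57553.1 − 14370.0 ≈ 43180 W.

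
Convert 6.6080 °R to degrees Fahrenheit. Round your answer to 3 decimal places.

°R = °F + 459.67.
Applying the formula gives -453.062 °F.

-453.062 °F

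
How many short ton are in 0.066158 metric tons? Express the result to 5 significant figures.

1 metric ton = 1.10231 short tons.
0.066158 × 1.10231 ≈ 0.072927 short ton.

0.072927 short tons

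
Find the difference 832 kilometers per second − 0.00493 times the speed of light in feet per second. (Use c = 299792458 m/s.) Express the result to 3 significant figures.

832 km/s = 2.72966e+6 ft/s and 0.00493 c = 4.84901e+6 ft/s.
2.72966e+6 − 4.84901e+6 ≈ -2.12e+6 ft/s.

-2.12e+6 feet per second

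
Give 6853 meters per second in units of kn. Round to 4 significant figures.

13320 kn

1 m/s = 1.94384 kn.
Then 6853 × 1.94384 ≈ 13320 kn.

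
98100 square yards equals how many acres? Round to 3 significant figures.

20.3 acre

1 yd² = 0.000206612 acres.
So 98100 × 0.000206612 ≈ 20.3 acre.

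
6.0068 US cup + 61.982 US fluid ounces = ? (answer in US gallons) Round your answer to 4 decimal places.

0.8597 US gal

6.0068 US cup = 0.375425 US gal and 61.982 US fl oz = 0.484234 US gal.
0.375425 + 0.484234 ≈ 0.8597 US gal.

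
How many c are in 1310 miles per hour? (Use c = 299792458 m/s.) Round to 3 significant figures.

1.95e-6 c

1 mph = 1.49116e-9 times the speed of light.
So 1310 × 1.49116e-9 ≈ 1.95e-6 c.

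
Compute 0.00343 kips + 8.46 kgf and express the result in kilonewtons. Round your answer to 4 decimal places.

0.0982 kilonewtons

0.00343 kip = 0.0152574 kN and 8.46 kgf = 0.0829643 kN.
0.0152574 + 0.0829643 ≈ 0.0982 kN.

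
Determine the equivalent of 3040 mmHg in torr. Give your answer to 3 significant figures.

3040 torr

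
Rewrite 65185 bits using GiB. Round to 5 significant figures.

7.5885 × 10^-6 GiB

1 bit = 1.16415 × 10^-10 gibibytes.
65185 × 1.16415 × 10^-10 ≈ 7.5885 × 10^-6 GiB.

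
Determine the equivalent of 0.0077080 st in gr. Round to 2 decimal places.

755.38 gr

1 stone = 98000.0 gr.
Then 0.0077080 × 98000.0 ≈ 755.38 gr.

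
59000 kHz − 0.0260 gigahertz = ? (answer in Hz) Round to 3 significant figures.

3.30e+7 hertz

59000 kHz = 5.90000e+7 Hz and 0.0260 GHz = 2.60000e+7 Hz.
5.90000e+7 − 2.60000e+7 ≈ 3.30e+7 Hz.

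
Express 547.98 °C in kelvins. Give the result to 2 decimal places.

K = °C + 273.15.
Applying the formula gives 821.13 K.

821.13 K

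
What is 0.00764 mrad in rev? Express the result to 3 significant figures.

1.22 × 10^-6 revolutions

1 mrad = 0.000159155 rev.
Then 0.00764 × 0.000159155 ≈ 1.22 × 10^-6 rev.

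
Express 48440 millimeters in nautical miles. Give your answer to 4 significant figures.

0.02616 nmi

1 millimeter = 5.39957 × 10^-7 nautical miles.
So 48440 × 5.39957 × 10^-7 ≈ 0.02616 nmi.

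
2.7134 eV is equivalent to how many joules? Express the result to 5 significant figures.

1 eV = 1.602177e-19 joules.
So 2.7134 × 1.602177e-19 ≈ 4.3473e-19 J.

4.3473e-19 J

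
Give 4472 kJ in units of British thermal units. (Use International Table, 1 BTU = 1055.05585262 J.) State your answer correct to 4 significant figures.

4239 BTU

1 kilojoule = 0.947817 BTU.
Then 4472 × 0.947817 ≈ 4239 BTU.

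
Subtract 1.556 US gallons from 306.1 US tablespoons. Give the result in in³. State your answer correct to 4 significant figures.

-83.23 in³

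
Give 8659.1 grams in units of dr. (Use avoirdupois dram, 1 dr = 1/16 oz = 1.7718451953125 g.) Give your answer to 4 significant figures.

4887 dr

1 gram = 0.564383 dr.
Thus 8659.1 × 0.564383 ≈ 4887 dr.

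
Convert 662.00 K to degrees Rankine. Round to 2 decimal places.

1191.60 degrees Rankine

°R = K × 9/5.
Applying the formula gives 1191.60 °R.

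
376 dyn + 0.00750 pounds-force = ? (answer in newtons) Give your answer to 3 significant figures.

0.0371 newtons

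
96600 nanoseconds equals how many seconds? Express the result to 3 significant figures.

9.66 × 10^-5 s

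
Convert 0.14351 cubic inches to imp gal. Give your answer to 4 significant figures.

1 in³ = 0.00360465 imperial gallons.
Then 0.14351 × 0.00360465 ≈ 0.0005173 imp gal.

0.0005173 imperial gallons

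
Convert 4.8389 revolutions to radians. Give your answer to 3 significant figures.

30.4 rad

1 revolution = 6.28319 radians.
4.8389 × 6.28319 ≈ 30.4 rad.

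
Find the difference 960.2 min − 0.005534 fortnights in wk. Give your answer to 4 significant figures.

0.08419 weeks

960.2 min = 0.0952579 wk and 0.005534 fortnight = 0.0110680 wk.
0.0952579 − 0.0110680 ≈ 0.08419 wk.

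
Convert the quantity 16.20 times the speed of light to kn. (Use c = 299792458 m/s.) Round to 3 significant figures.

9.44 × 10^9 knots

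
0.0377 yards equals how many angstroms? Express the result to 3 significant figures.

1 yard = 9.14400 × 10^9 Å.
0.0377 × 9.14400 × 10^9 ≈ 3.45 × 10^8 Å.

3.45 × 10^8 Å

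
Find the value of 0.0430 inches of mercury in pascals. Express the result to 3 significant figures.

1 inch of mercury = 3386.39 Pa.
0.0430 × 3386.39 ≈ 146 Pa.

146 pascals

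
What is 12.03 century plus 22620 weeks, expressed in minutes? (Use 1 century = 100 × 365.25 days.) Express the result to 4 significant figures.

12.03 century = 6.32730 × 10^8 min and 22620 wk = 2.28010 × 10^8 min.
6.32730 × 10^8 + 2.28010 × 10^8 ≈ 8.607 × 10^8 min.

8.607 × 10^8 minutes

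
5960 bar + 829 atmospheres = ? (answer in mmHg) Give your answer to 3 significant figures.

5960 bar = 4.47037e+6 mmHg and 829 atm = 630040 mmHg.
4.47037e+6 + 630040 ≈ 5.10e+6 mmHg.

5.10e+6 mmHg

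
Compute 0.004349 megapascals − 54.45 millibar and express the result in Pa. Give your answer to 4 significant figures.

0.004349 MPa = 4349.00 Pa and 54.45 mbar = 5445.00 Pa.
4349.00 − 5445.00 ≈ -1096 Pa.

-1096 Pa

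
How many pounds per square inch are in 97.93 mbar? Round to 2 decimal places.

1 millibar = 0.0145038 psi.
Then 97.93 × 0.0145038 ≈ 1.42 psi.

1.42 psi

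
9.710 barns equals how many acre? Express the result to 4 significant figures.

1 barn = 2.47105e-32 acres.
Thus 9.710 × 2.47105e-32 ≈ 2.399e-31 acre.

2.399e-31 acres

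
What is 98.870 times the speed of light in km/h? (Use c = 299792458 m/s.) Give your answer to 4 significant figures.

1.067 × 10^11 kilometers per hour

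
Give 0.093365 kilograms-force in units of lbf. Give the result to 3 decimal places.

1 kilogram-force = 2.20462 lbf.
Then 0.093365 × 2.20462 ≈ 0.206 lbf.

0.206 lbf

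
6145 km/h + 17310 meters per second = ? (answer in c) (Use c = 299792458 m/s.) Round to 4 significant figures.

6145 km/h = 5.69375 × 10^-6 c and 17310 m/s = 5.77399 × 10^-5 c.
5.69375 × 10^-6 + 5.77399 × 10^-5 ≈ 6.343 × 10^-5 c.

6.343 × 10^-5 times the speed of light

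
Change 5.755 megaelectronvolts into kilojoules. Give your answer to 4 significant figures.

9.221 × 10^-16 kilojoules

1 MeV = 1.60218 × 10^-16 kJ.
So 5.755 × 1.60218 × 10^-16 ≈ 9.221 × 10^-16 kJ.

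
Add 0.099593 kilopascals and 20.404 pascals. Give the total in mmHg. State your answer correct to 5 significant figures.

0.90005 millimeters of mercury

0.099593 kPa = 0.747009 mmHg and 20.404 Pa = 0.153043 mmHg.
0.747009 + 0.153043 ≈ 0.90005 mmHg.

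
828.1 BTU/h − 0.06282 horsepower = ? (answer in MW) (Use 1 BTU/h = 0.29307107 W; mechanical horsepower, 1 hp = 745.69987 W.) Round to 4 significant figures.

828.1 BTU/h = 0.000242692 MW and 0.06282 hp = 4.68449e-5 MW.
0.000242692 − 4.68449e-5 ≈ 0.0001958 MW.

0.0001958 megawatts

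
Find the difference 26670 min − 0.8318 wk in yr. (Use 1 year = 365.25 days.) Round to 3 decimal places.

0.035 yr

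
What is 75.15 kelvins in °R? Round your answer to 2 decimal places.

°R = K × 9/5.
Applying the formula gives 135.27 °R.

135.27 °R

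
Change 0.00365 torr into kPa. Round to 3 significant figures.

0.000487 kPa

1 torr = 0.133322 kPa.
Then 0.00365 × 0.133322 ≈ 0.000487 kPa.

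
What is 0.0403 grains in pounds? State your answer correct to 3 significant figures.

1 grain = 0.000142857 lb.
Thus 0.0403 × 0.000142857 ≈ 5.76e-6 lb.

5.76e-6 lb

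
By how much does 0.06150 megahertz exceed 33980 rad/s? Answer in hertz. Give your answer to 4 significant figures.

56090 Hz

0.06150 MHz = 61500.0 Hz and 33980 rad/s = 5408.08 Hz.
61500.0 − 5408.08 ≈ 56090 Hz.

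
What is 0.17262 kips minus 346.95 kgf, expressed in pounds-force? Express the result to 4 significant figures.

-592.3 pounds-force

0.17262 kip = 172.620 lbf and 346.95 kgf = 764.894 lbf.
172.620 − 764.894 ≈ -592.3 lbf.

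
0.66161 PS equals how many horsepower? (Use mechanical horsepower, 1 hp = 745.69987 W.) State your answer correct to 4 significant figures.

1 PS = 0.986320 hp.
So 0.66161 × 0.986320 ≈ 0.6526 hp.

0.6526 horsepower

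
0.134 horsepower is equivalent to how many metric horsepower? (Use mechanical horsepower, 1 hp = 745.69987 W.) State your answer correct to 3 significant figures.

1 hp = 1.01387 PS.
So 0.134 × 1.01387 ≈ 0.136 PS.

0.136 PS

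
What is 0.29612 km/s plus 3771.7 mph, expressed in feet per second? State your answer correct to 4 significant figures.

0.29612 km/s = 971.522 ft/s and 3771.7 mph = 5531.83 ft/s.
971.522 + 5531.83 ≈ 6503 ft/s.

6503 ft/s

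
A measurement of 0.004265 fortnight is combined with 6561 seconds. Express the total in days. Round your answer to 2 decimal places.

0.14 days

0.004265 fortnight = 0.0597100 d and 6561 s = 0.0759375 d.
0.0597100 + 0.0759375 ≈ 0.14 d.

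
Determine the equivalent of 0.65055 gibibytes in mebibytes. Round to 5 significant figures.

666.16 MiB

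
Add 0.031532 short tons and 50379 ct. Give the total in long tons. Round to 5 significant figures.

0.031532 short ton = 0.0281536 long ton and 50379 ct = 0.00991667 long ton.
0.0281536 + 0.00991667 ≈ 0.038070 long ton.

0.038070 long ton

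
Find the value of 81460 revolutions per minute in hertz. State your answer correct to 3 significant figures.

1360 Hz

1 revolution per minute = 0.0166667 Hz.
Then 81460 × 0.0166667 ≈ 1360 Hz.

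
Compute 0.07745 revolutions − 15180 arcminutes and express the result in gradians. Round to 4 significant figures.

-250.1 grad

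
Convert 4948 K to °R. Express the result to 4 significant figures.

8906 degrees Rankine

°R = K × 9/5.
Applying the formula gives 8906 °R.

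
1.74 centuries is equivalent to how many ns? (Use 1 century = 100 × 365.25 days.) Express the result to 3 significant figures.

5.49 × 10^18 ns

1 century = 3.15576 × 10^18 ns.
So 1.74 × 3.15576 × 10^18 ≈ 5.49 × 10^18 ns.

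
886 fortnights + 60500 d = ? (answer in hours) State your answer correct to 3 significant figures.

1.75 × 10^6 h

886 fortnight = 297696 h and 60500 d = 1.45200 × 10^6 h.
297696 + 1.45200 × 10^6 ≈ 1.75 × 10^6 h.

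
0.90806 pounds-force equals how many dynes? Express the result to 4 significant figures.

1 lbf = 444822 dyn.
So 0.90806 × 444822 ≈ 403900 dyn.

403900 dyn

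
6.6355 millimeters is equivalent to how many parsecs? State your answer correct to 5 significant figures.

2.1504e-19 parsecs

1 mm = 3.24078e-20 pc.
6.6355 × 3.24078e-20 ≈ 2.1504e-19 pc.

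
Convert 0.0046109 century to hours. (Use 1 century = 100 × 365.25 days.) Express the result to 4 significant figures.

4042 hours

1 century = 876600 hours.
0.0046109 × 876600 ≈ 4042 h.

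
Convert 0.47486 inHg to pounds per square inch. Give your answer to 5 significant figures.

0.23323 psi

1 inch of mercury = 0.491154 psi.
Then 0.47486 × 0.491154 ≈ 0.23323 psi.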